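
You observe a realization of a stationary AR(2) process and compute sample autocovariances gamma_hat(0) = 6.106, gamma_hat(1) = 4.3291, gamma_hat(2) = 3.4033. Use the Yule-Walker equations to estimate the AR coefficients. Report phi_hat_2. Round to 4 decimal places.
\hat\phi_{2} = 0.1100

The Yule-Walker equations for an AR(p) process read, in matrix form,
  Gamma_p phi = r_p,   with   (Gamma_p)_{ij} = gamma(|i - j|),
                       (r_p)_i = gamma(i),   i,j = 1..p.
Substitute the sample gammas (Toeplitz matrix and right-hand side of size 2):
  Gamma_p = [[6.106, 4.3291], [4.3291, 6.106]]
  r_p     = [4.3291, 3.4033]
Written out:
  6.106 phi_1 + 4.3291 phi_2 = 4.3291
  4.3291 phi_1 + 6.106 phi_2 = 3.4033
Solve by Cramer's rule:
  det = gamma(0)^2 - gamma(1)^2 = (6.106)^2 - (4.3291)^2 = 37.283236 - 18.74110681 = 18.54212919
  phi_hat_1 = [gamma(1) gamma(0) - gamma(1) gamma(2)] / det = [(4.3291)(6.106) - (4.3291)(3.4033)] / 18.54212919 = 11.70025857 / 18.54212919 = 0.631
  phi_hat_2 = [gamma(0) gamma(2) - gamma(1)^2] / det = [(6.106)(3.4033) - (4.3291)^2] / 18.54212919 = 2.03944299 / 18.54212919 = 0.11
So phi_hat = [0.6310, 0.1100].
Therefore phi_hat_2 = 0.1100.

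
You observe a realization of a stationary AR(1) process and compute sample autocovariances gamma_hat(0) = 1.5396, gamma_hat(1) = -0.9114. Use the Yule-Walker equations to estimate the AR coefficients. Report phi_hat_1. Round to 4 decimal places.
\hat\phi_{1} = -0.5920

The Yule-Walker equations for an AR(p) process read, in matrix form,
  Gamma_p phi = r_p,   with   (Gamma_p)_{ij} = gamma(|i - j|),
                       (r_p)_i = gamma(i),   i,j = 1..p.
Substitute the sample gammas (Toeplitz matrix and right-hand side of size 1):
  Gamma_p = [[1.5396]]
  r_p     = [-0.9114]
With p = 1 this is the single equation gamma(0) phi_1 = gamma(1):
  phi_hat_1 = gamma(1) / gamma(0) = -0.9114 / 1.5396 = -0.5920.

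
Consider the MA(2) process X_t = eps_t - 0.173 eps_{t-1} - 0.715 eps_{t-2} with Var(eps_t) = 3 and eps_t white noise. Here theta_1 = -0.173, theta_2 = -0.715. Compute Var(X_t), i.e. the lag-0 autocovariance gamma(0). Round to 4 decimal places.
\gamma(0) = 4.6235

For an MA(q) process X_t = eps_t + sum_i theta_i eps_{t-i} with
Var(eps_t) = sigma^2, the variance is
  gamma(0) = sigma^2 * (1 + sum_i theta_i^2).
  sum_i theta_i^2 = (-0.173)^2 + (-0.715)^2 = 0.029929 + 0.511225 = 0.541154.
  gamma(0) = 3 * (1 + 0.541154) = 3 * 1.541154 = 4.623462, which rounds to 4.6235.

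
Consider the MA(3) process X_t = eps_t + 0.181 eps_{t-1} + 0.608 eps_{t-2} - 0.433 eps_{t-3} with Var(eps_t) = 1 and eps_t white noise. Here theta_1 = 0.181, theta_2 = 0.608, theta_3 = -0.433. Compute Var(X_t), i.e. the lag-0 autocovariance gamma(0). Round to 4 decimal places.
\gamma(0) = 1.5899

For an MA(q) process X_t = eps_t + sum_i theta_i eps_{t-i} with
Var(eps_t) = sigma^2, the variance is
  gamma(0) = sigma^2 * (1 + sum_i theta_i^2).
  sum_i theta_i^2 = (0.181)^2 + (0.608)^2 + (-0.433)^2 = 0.032761 + 0.369664 + 0.187489 = 0.589914.
  gamma(0) = 1 * (1 + 0.589914) = 1 * 1.589914 = 1.589914, which rounds to 1.5899.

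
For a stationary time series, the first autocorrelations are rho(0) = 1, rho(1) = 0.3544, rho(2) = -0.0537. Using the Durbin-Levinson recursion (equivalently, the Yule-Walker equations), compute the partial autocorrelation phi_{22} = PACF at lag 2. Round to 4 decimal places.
\phi_{22} = -0.2051

The PACF at lag k is phi_{kk}, the last component of the solution
to the Yule-Walker system G_k phi = r_k where
  (G_k)_{ij} = rho(|i - j|), (r_k)_i = rho(i), i,j = 1..k.
Equivalently, Durbin-Levinson gives phi_{kk} iteratively:
  phi_{11} = rho(1)
  phi_{kk} = [rho(k) - sum_{j=1..k-1} phi_{k-1,j} rho(k-j)]
            / [1 - sum_{j=1..k-1} phi_{k-1,j} rho(j)],
  phi_{k,j} = phi_{k-1,j} - phi_{kk} phi_{k-1,k-j},  j = 1..k-1.
Step k = 1:
  phi_11 = rho(1) = 0.3544.
Step k = 2:
  phi_22 = [rho(2) - phi_11 rho(1)] / [1 - phi_11 rho(1)] = [-0.0537 - (0.3544)(0.3544)] / [1 - (0.3544)(0.3544)]
         = -0.17929936 / 0.87440064 = -0.2051.
Therefore phi_{22} = -0.2051.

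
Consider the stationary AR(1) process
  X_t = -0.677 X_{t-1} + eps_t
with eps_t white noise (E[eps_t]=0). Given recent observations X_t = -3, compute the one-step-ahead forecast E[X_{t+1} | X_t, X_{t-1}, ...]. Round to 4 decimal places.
E[X_{t+1} \mid \mathcal F_t] = 2.0310

For an AR(p) model X_t = c + sum_i phi_i X_{t-i} + eps_t, the
one-step-ahead conditional mean is
  E[X_{t+1} | X_t, ...] = c + sum_i phi_i X_{t+1-i}.
Substitute known values:
  E[X_{t+1} | ...] = (-0.677) * (-3)
                   = 2.0310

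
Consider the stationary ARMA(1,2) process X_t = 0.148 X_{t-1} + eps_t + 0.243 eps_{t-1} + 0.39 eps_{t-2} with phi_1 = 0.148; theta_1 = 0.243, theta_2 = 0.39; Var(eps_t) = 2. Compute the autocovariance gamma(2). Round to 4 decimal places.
\gamma(2) = 0.9566

Multiply the model equation by X_{t-k} and take expectations. With theta_0 = psi_0 = 1 and psi_j the MA(infinity) weights, this gives
  gamma(k) - sum_i phi_i gamma(k-i) = c_k,
  c_k = sigma^2 * sum_{j=k..q} theta_j psi_{j-k}   (c_k = 0 for k > q),
using gamma(-m) = gamma(m).
psi-weights needed (psi_j = theta_j + sum_i phi_i psi_{j-i}):
  psi_1 = theta_1 + phi_1 = 0.243 + (0.148) = 0.391
  psi_2 = theta_2 + phi_1 psi_1 = 0.39 + (0.148)(0.391) = 0.447868
Right-hand sides:
  c_0 = sigma^2 (1 + theta_1 psi_1 + theta_2 psi_2) = 2 * (1 + (0.243)(0.391) + (0.39)(0.447868)) = 2 * 1.269682 = 2.539363
  c_1 = sigma^2 (theta_1 + theta_2 psi_1) = 2 * (0.243 + (0.39)(0.391)) = 0.79098
  c_2 = sigma^2 theta_2 = 2 * (0.39) = 0.78
Equations for k = 0 and k = 1 (AR order 1):
  gamma(0) = phi_1 gamma(1) + c_0
  gamma(1) = phi_1 gamma(0) + c_1
Substituting the second into the first: gamma(0) (1 - phi_1^2) = c_0 + phi_1 c_1, so
  gamma(0) = (c_0 + phi_1 c_1) / (1 - phi_1^2) = (2.539363 + (0.148)(0.79098)) / (1 - (0.148)^2) = 2.656428 / 0.978096 = 2.715918.
  gamma(1) = phi_1 gamma(0) + c_1 = (0.148)(2.715918) + (0.79098) = 1.192936.
For k = 2: gamma(2) = phi_1 gamma(1) + c_2
  = (0.148)(1.192936) + (0.78) = 0.956554.
Therefore gamma(2) = 0.9566 (to 4 decimal places).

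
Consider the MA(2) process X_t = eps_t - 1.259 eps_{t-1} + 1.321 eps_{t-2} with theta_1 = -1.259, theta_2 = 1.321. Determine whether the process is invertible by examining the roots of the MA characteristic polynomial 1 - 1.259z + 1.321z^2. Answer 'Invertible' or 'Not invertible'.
\text{Not invertible}

The MA(q) characteristic polynomial is P(z) = 1 - 1.259z + 1.321z^2.
Invertibility requires all roots to lie outside the unit circle, i.e. |z| > 1 for every root.
Set 1 + (-1.259) z + (1.321) z^2 = 0, i.e. a z^2 + b z + c = 0 with a = 1.321, b = -1.259, c = 1.
Discriminant D = b^2 - 4ac = (-1.259)^2 - 4*(1.321)*1 = 1.585081 - (5.284) = -3.698919.
D < 0, so the roots are the complex-conjugate pair z = (-b +/- i sqrt(-D)) / (2a) = 0.4765 +/- 0.728i.
For a conjugate pair |z|^2 = z * conj(z) = (product of roots) = c/a = 1/(1.321) = 0.757002, so |z| = sqrt(0.757002) = 0.8701 for both roots.
Moduli of all roots: 0.8701, 0.8701.
All moduli strictly greater than 1? No.
Verdict: Not invertible.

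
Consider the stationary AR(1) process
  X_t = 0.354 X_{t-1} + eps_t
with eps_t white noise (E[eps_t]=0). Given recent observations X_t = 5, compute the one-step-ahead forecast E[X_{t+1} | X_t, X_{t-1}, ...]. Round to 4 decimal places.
E[X_{t+1} \mid \mathcal F_t] = 1.7700

For an AR(p) model X_t = c + sum_i phi_i X_{t-i} + eps_t, the
one-step-ahead conditional mean is
  E[X_{t+1} | X_t, ...] = c + sum_i phi_i X_{t+1-i}.
Substitute known values:
  E[X_{t+1} | ...] = (0.354) * (5)
                   = 1.7700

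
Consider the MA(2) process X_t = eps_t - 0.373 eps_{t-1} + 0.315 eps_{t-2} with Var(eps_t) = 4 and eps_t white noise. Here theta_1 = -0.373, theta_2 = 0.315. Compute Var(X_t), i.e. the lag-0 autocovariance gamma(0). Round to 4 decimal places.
\gamma(0) = 4.9534

For an MA(q) process X_t = eps_t + sum_i theta_i eps_{t-i} with
Var(eps_t) = sigma^2, the variance is
  gamma(0) = sigma^2 * (1 + sum_i theta_i^2).
  sum_i theta_i^2 = (-0.373)^2 + (0.315)^2 = 0.139129 + 0.099225 = 0.238354.
  gamma(0) = 4 * (1 + 0.238354) = 4 * 1.238354 = 4.953416, which rounds to 4.9534.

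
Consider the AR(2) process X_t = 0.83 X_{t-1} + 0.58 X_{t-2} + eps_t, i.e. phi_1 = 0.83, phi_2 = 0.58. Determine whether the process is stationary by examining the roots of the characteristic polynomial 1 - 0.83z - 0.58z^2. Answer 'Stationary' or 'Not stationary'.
\text{Not stationary}

The AR(p) characteristic polynomial is P(z) = 1 - 0.83z - 0.58z^2.
Stationarity requires all roots to lie outside the unit circle, i.e. |z| > 1 for every root.
Set 1 + (-0.83) z + (-0.58) z^2 = 0, i.e. a z^2 + b z + c = 0 with a = -0.58, b = -0.83, c = 1.
Discriminant D = b^2 - 4ac = (-0.83)^2 - 4*(-0.58)*1 = 0.6889 - (-2.32) = 3.0089.
D >= 0, so the roots are real: z = (-b +/- sqrt(D)) / (2a) = (0.83 +/- 1.734618) / (-1.16).
  z_1 = (0.83 + 1.734618) / (-1.16) = -2.2109,   |z_1| = 2.2109.
  z_2 = (0.83 - 1.734618) / (-1.16) = 0.7798,   |z_2| = 0.7798.
Moduli of all roots: 2.2109, 0.7798.
All moduli strictly greater than 1? No.
Verdict: Not stationary.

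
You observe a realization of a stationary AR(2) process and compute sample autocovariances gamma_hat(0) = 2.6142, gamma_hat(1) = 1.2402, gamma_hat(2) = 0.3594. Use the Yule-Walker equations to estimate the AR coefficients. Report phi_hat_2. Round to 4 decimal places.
\hat\phi_{2} = -0.1130

The Yule-Walker equations for an AR(p) process read, in matrix form,
  Gamma_p phi = r_p,   with   (Gamma_p)_{ij} = gamma(|i - j|),
                       (r_p)_i = gamma(i),   i,j = 1..p.
Substitute the sample gammas (Toeplitz matrix and right-hand side of size 2):
  Gamma_p = [[2.6142, 1.2402], [1.2402, 2.6142]]
  r_p     = [1.2402, 0.3594]
Written out:
  2.6142 phi_1 + 1.2402 phi_2 = 1.2402
  1.2402 phi_1 + 2.6142 phi_2 = 0.3594
Solve by Cramer's rule:
  det = gamma(0)^2 - gamma(1)^2 = (2.6142)^2 - (1.2402)^2 = 6.83404164 - 1.53809604 = 5.2959456
  phi_hat_1 = [gamma(1) gamma(0) - gamma(1) gamma(2)] / det = [(1.2402)(2.6142) - (1.2402)(0.3594)] / 5.2959456 = 2.79640296 / 5.2959456 = 0.528
  phi_hat_2 = [gamma(0) gamma(2) - gamma(1)^2] / det = [(2.6142)(0.3594) - (1.2402)^2] / 5.2959456 = -0.59855256 / 5.2959456 = -0.113
So phi_hat = [0.5280, -0.1130].
Therefore phi_hat_2 = -0.1130.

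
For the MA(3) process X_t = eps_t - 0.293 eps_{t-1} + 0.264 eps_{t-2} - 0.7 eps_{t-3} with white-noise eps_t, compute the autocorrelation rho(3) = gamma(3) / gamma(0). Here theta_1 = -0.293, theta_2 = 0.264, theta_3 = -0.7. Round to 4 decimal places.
\rho(3) = -0.4254

For an MA(q) process with theta_0 = 1, the autocovariance is
  gamma(k) = sigma^2 * sum_{i=0..q-k} theta_i * theta_{i+k},
and rho(k) = gamma(k) / gamma(0). Sigma^2 cancels.
  numerator   = (1)*(-0.7) = -0.7.
  denominator = (1)^2 + (-0.293)^2 + (0.264)^2 + (-0.7)^2 = 1.645545.
  rho(3) = -0.7 / 1.645545 = -0.4254.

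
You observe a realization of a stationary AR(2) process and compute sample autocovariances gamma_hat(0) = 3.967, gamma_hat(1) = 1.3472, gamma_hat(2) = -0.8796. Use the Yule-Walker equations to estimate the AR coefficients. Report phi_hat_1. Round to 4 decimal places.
\hat\phi_{1} = 0.4690

The Yule-Walker equations for an AR(p) process read, in matrix form,
  Gamma_p phi = r_p,   with   (Gamma_p)_{ij} = gamma(|i - j|),
                       (r_p)_i = gamma(i),   i,j = 1..p.
Substitute the sample gammas (Toeplitz matrix and right-hand side of size 2):
  Gamma_p = [[3.967, 1.3472], [1.3472, 3.967]]
  r_p     = [1.3472, -0.8796]
Written out:
  3.967 phi_1 + 1.3472 phi_2 = 1.3472
  1.3472 phi_1 + 3.967 phi_2 = -0.8796
Solve by Cramer's rule:
  det = gamma(0)^2 - gamma(1)^2 = (3.967)^2 - (1.3472)^2 = 15.737089 - 1.81494784 = 13.92214116
  phi_hat_1 = [gamma(1) gamma(0) - gamma(1) gamma(2)] / det = [(1.3472)(3.967) - (1.3472)(-0.8796)] / 13.92214116 = 6.52933952 / 13.92214116 = 0.469
  phi_hat_2 = [gamma(0) gamma(2) - gamma(1)^2] / det = [(3.967)(-0.8796) - (1.3472)^2] / 13.92214116 = -5.30432104 / 13.92214116 = -0.381
So phi_hat = [0.4690, -0.3810].
Therefore phi_hat_1 = 0.4690.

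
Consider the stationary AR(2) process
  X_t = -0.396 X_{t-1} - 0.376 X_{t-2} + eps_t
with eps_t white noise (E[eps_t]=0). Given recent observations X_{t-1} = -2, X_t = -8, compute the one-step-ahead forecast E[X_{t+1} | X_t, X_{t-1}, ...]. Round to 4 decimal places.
E[X_{t+1} \mid \mathcal F_t] = 3.9200

For an AR(p) model X_t = c + sum_i phi_i X_{t-i} + eps_t, the
one-step-ahead conditional mean is
  E[X_{t+1} | X_t, ...] = c + sum_i phi_i X_{t+1-i}.
Substitute known values:
  E[X_{t+1} | ...] = (-0.396) * (-8) + (-0.376) * (-2)
                   = 3.9200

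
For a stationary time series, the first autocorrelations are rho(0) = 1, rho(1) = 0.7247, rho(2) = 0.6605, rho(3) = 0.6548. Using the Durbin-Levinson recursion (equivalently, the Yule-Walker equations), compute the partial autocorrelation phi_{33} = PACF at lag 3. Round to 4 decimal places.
\phi_{33} = 0.2430

The PACF at lag k is phi_{kk}, the last component of the solution
to the Yule-Walker system G_k phi = r_k where
  (G_k)_{ij} = rho(|i - j|), (r_k)_i = rho(i), i,j = 1..k.
Equivalently, Durbin-Levinson gives phi_{kk} iteratively:
  phi_{11} = rho(1)
  phi_{kk} = [rho(k) - sum_{j=1..k-1} phi_{k-1,j} rho(k-j)]
            / [1 - sum_{j=1..k-1} phi_{k-1,j} rho(j)],
  phi_{k,j} = phi_{k-1,j} - phi_{kk} phi_{k-1,k-j},  j = 1..k-1.
Step k = 1:
  phi_11 = rho(1) = 0.7247.
Step k = 2:
  phi_22 = [rho(2) - phi_11 rho(1)] / [1 - phi_11 rho(1)] = [0.6605 - (0.7247)(0.7247)] / [1 - (0.7247)(0.7247)]
         = 0.13530991 / 0.47480991 = 0.284977.
  Update: phi_21 = phi_11 - phi_22 phi_11 = 0.7247 - (0.284977)(0.7247) = 0.518177.
Step k = 3:
  phi_33 = [rho(3) - phi_21 rho(2) - phi_22 rho(1)] / [1 - phi_21 rho(1) - phi_22 rho(2)]
    numerator   = 0.6548 - (0.518177)(0.6605) - (0.284977)(0.7247) = 0.10602115
    denominator = 1 - (0.518177)(0.7247) - (0.284977)(0.6605) = 0.4362497
  phi_33 = 0.10602115 / 0.4362497 = 0.243.
Therefore phi_{33} = 0.2430.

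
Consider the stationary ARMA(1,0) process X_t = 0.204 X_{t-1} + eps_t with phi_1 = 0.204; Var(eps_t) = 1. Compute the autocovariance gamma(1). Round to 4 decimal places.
\gamma(1) = 0.2129

Multiply the model equation by X_{t-k} and take expectations. With theta_0 = psi_0 = 1 and psi_j the MA(infinity) weights, this gives
  gamma(k) - sum_i phi_i gamma(k-i) = c_k,
  c_k = sigma^2 * sum_{j=k..q} theta_j psi_{j-k}   (c_k = 0 for k > q),
using gamma(-m) = gamma(m).
Pure AR (q = 0): c_0 = sigma^2 = 1, c_k = 0 for k >= 1.
Equations for k = 0 and k = 1 (AR order 1):
  gamma(0) = phi_1 gamma(1) + c_0
  gamma(1) = phi_1 gamma(0) + c_1
Substituting the second into the first: gamma(0) (1 - phi_1^2) = c_0 + phi_1 c_1, so
  gamma(0) = c_0 / (1 - phi_1^2) = 1 / (1 - (0.204)^2) = 1 / 0.958384 = 1.043423.
  gamma(1) = phi_1 gamma(0) = (0.204)(1.043423) = 0.212858.
Therefore gamma(1) = 0.2129 (to 4 decimal places).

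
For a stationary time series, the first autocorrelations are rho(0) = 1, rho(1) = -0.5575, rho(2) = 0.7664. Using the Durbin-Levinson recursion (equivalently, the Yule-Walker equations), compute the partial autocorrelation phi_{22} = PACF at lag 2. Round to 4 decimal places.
\phi_{22} = 0.6611

The PACF at lag k is phi_{kk}, the last component of the solution
to the Yule-Walker system G_k phi = r_k where
  (G_k)_{ij} = rho(|i - j|), (r_k)_i = rho(i), i,j = 1..k.
Equivalently, Durbin-Levinson gives phi_{kk} iteratively:
  phi_{11} = rho(1)
  phi_{kk} = [rho(k) - sum_{j=1..k-1} phi_{k-1,j} rho(k-j)]
            / [1 - sum_{j=1..k-1} phi_{k-1,j} rho(j)],
  phi_{k,j} = phi_{k-1,j} - phi_{kk} phi_{k-1,k-j},  j = 1..k-1.
Step k = 1:
  phi_11 = rho(1) = -0.5575.
Step k = 2:
  phi_22 = [rho(2) - phi_11 rho(1)] / [1 - phi_11 rho(1)] = [0.7664 - (-0.5575)(-0.5575)] / [1 - (-0.5575)(-0.5575)]
         = 0.45559375 / 0.68919375 = 0.6611.
Therefore phi_{22} = 0.6611.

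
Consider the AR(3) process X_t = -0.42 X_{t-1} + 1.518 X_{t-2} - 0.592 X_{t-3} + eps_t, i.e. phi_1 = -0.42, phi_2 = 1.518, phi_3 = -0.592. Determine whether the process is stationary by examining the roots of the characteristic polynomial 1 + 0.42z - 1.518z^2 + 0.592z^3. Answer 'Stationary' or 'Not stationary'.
\text{Not stationary}

The AR(p) characteristic polynomial is P(z) = 1 + 0.42z - 1.518z^2 + 0.592z^3.
Stationarity requires all roots to lie outside the unit circle, i.e. |z| > 1 for every root.
Degree 3: look for a simple real root z0 first, then factor out (1 - z/z0) and solve the remaining quadratic.
Testing z0 = -0.625: P(-0.625) = 1 + (0.42)(-0.625) + (-1.518)(-0.625)^2 + (0.592)(-0.625)^3
  = 1 + (-0.2625) + (-0.592969) + (-0.144531) = 0.  So z_0 = -0.625 is a root, |z_0| = 0.625.
Divide out the factor (1 + 1.6 z) = (1 - z/z0) (since 1/z0 = -1.6):
  P(z) = (1 + 1.6 z)(1 + (-1.18) z + (0.37) z^2)
  [check: z-coef -1.18 - (-1.6) = 0.42; z^2-coef 0.37 - (-1.6)(-1.18) = -1.518; z^3-coef -(-1.6)(0.37) = 0.592.]
Remaining roots from the quadratic factor 1 + (-1.18) z + (0.37) z^2:
  Set 1 + (-1.18) z + (0.37) z^2 = 0, i.e. a z^2 + b z + c = 0 with a = 0.37, b = -1.18, c = 1.
  Discriminant D = b^2 - 4ac = (-1.18)^2 - 4*(0.37)*1 = 1.3924 - (1.48) = -0.0876.
  D < 0, so the roots are the complex-conjugate pair z = (-b +/- i sqrt(-D)) / (2a) = 1.5946 +/- 0.4i.
  For a conjugate pair |z|^2 = z * conj(z) = (product of roots) = c/a = 1/(0.37) = 2.702703, so |z| = sqrt(2.702703) = 1.644 for both roots.
Moduli of all roots: 0.6250, 1.6440, 1.6440.
All moduli strictly greater than 1? No.
Verdict: Not stationary.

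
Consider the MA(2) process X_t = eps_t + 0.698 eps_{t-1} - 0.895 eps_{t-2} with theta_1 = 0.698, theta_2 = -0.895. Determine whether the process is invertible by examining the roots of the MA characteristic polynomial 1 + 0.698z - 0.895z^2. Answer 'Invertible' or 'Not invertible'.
\text{Not invertible}

The MA(q) characteristic polynomial is P(z) = 1 + 0.698z - 0.895z^2.
Invertibility requires all roots to lie outside the unit circle, i.e. |z| > 1 for every root.
Set 1 + (0.698) z + (-0.895) z^2 = 0, i.e. a z^2 + b z + c = 0 with a = -0.895, b = 0.698, c = 1.
Discriminant D = b^2 - 4ac = (0.698)^2 - 4*(-0.895)*1 = 0.487204 - (-3.58) = 4.067204.
D >= 0, so the roots are real: z = (-b +/- sqrt(D)) / (2a) = (-0.698 +/- 2.016731) / (-1.79).
  z_1 = (-0.698 + 2.016731) / (-1.79) = -0.7367,   |z_1| = 0.7367.
  z_2 = (-0.698 - 2.016731) / (-1.79) = 1.5166,   |z_2| = 1.5166.
Moduli of all roots: 0.7367, 1.5166.
All moduli strictly greater than 1? No.
Verdict: Not invertible.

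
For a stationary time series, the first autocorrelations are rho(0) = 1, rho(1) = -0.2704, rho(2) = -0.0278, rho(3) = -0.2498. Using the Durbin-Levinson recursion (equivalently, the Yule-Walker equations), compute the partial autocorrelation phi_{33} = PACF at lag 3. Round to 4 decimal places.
\phi_{33} = -0.3140

The PACF at lag k is phi_{kk}, the last component of the solution
to the Yule-Walker system G_k phi = r_k where
  (G_k)_{ij} = rho(|i - j|), (r_k)_i = rho(i), i,j = 1..k.
Equivalently, Durbin-Levinson gives phi_{kk} iteratively:
  phi_{11} = rho(1)
  phi_{kk} = [rho(k) - sum_{j=1..k-1} phi_{k-1,j} rho(k-j)]
            / [1 - sum_{j=1..k-1} phi_{k-1,j} rho(j)],
  phi_{k,j} = phi_{k-1,j} - phi_{kk} phi_{k-1,k-j},  j = 1..k-1.
Step k = 1:
  phi_11 = rho(1) = -0.2704.
Step k = 2:
  phi_22 = [rho(2) - phi_11 rho(1)] / [1 - phi_11 rho(1)] = [-0.0278 - (-0.2704)(-0.2704)] / [1 - (-0.2704)(-0.2704)]
         = -0.10091616 / 0.92688384 = -0.108877.
  Update: phi_21 = phi_11 - phi_22 phi_11 = -0.2704 - (-0.108877)(-0.2704) = -0.29984.
Step k = 3:
  phi_33 = [rho(3) - phi_21 rho(2) - phi_22 rho(1)] / [1 - phi_21 rho(1) - phi_22 rho(2)]
    numerator   = -0.2498 - (-0.29984)(-0.0278) - (-0.108877)(-0.2704) = -0.28757585
    denominator = 1 - (-0.29984)(-0.2704) - (-0.108877)(-0.0278) = 0.91589641
  phi_33 = -0.28757585 / 0.91589641 = -0.314.
Therefore phi_{33} = -0.3140.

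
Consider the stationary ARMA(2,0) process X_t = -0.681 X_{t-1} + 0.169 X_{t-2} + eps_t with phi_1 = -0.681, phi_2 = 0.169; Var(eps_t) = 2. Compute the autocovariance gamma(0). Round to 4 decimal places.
\gamma(0) = 6.2686

Multiply the model equation by X_{t-k} and take expectations. With theta_0 = psi_0 = 1 and psi_j the MA(infinity) weights, this gives
  gamma(k) - sum_i phi_i gamma(k-i) = c_k,
  c_k = sigma^2 * sum_{j=k..q} theta_j psi_{j-k}   (c_k = 0 for k > q),
using gamma(-m) = gamma(m).
Pure AR (q = 0): c_0 = sigma^2 = 2, c_k = 0 for k >= 1.
Equations for k = 0, 1, 2 (AR order 2, c_2 = 0):
  (E0) gamma(0) = phi_1 gamma(1) + phi_2 gamma(2) + c_0
  (E1) gamma(1) = phi_1 gamma(0) + phi_2 gamma(1) + c_1
  (E2) gamma(2) = phi_1 gamma(1) + phi_2 gamma(0)
From (E1): gamma(1) = A gamma(0) + B with
  A = phi_1 / (1 - phi_2) = -0.681 / 0.831 = -0.819495,   B = c_1 / (1 - phi_2) = 0 / 0.831 = 0.
Insert (E2) into (E0): gamma(0) (1 - phi_2^2) = phi_1 (1 + phi_2) gamma(1) + c_0.
  phi_1 (1 + phi_2) = (-0.681)(1.169) = -0.796089,   1 - phi_2^2 = 0.971439.
Replace gamma(1) by A gamma(0) + B and collect gamma(0):
  gamma(0) [0.971439 - (-0.796089)(-0.819495)] = c_0 = 2
  gamma(0) * 0.319048 = 2
  gamma(0) = 2 / 0.319048 = 6.268642.
Therefore gamma(0) = 6.2686 (to 4 decimal places).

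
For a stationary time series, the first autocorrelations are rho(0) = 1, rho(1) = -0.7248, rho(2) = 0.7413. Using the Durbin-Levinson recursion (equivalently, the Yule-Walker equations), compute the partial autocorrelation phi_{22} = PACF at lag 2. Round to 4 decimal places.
\phi_{22} = 0.4550

The PACF at lag k is phi_{kk}, the last component of the solution
to the Yule-Walker system G_k phi = r_k where
  (G_k)_{ij} = rho(|i - j|), (r_k)_i = rho(i), i,j = 1..k.
Equivalently, Durbin-Levinson gives phi_{kk} iteratively:
  phi_{11} = rho(1)
  phi_{kk} = [rho(k) - sum_{j=1..k-1} phi_{k-1,j} rho(k-j)]
            / [1 - sum_{j=1..k-1} phi_{k-1,j} rho(j)],
  phi_{k,j} = phi_{k-1,j} - phi_{kk} phi_{k-1,k-j},  j = 1..k-1.
Step k = 1:
  phi_11 = rho(1) = -0.7248.
Step k = 2:
  phi_22 = [rho(2) - phi_11 rho(1)] / [1 - phi_11 rho(1)] = [0.7413 - (-0.7248)(-0.7248)] / [1 - (-0.7248)(-0.7248)]
         = 0.21596496 / 0.47466496 = 0.455.
Therefore phi_{22} = 0.4550.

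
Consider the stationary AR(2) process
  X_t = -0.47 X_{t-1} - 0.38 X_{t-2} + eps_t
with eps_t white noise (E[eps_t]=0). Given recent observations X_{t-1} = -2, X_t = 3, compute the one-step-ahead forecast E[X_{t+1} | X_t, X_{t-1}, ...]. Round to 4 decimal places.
E[X_{t+1} \mid \mathcal F_t] = -0.6500

For an AR(p) model X_t = c + sum_i phi_i X_{t-i} + eps_t, the
one-step-ahead conditional mean is
  E[X_{t+1} | X_t, ...] = c + sum_i phi_i X_{t+1-i}.
Substitute known values:
  E[X_{t+1} | ...] = (-0.47) * (3) + (-0.38) * (-2)
                   = -0.6500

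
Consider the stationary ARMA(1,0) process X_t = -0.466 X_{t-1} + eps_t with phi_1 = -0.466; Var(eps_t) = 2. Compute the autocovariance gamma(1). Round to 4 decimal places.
\gamma(1) = -1.1905

Multiply the model equation by X_{t-k} and take expectations. With theta_0 = psi_0 = 1 and psi_j the MA(infinity) weights, this gives
  gamma(k) - sum_i phi_i gamma(k-i) = c_k,
  c_k = sigma^2 * sum_{j=k..q} theta_j psi_{j-k}   (c_k = 0 for k > q),
using gamma(-m) = gamma(m).
Pure AR (q = 0): c_0 = sigma^2 = 2, c_k = 0 for k >= 1.
Equations for k = 0 and k = 1 (AR order 1):
  gamma(0) = phi_1 gamma(1) + c_0
  gamma(1) = phi_1 gamma(0) + c_1
Substituting the second into the first: gamma(0) (1 - phi_1^2) = c_0 + phi_1 c_1, so
  gamma(0) = c_0 / (1 - phi_1^2) = 2 / (1 - (-0.466)^2) = 2 / 0.782844 = 2.554787.
  gamma(1) = phi_1 gamma(0) = (-0.466)(2.554787) = -1.190531.
Therefore gamma(1) = -1.1905 (to 4 decimal places).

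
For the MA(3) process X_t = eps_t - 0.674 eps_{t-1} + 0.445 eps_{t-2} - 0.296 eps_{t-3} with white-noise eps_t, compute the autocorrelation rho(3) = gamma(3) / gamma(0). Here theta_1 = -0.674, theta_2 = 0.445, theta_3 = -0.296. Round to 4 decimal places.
\rho(3) = -0.1701

For an MA(q) process with theta_0 = 1, the autocovariance is
  gamma(k) = sigma^2 * sum_{i=0..q-k} theta_i * theta_{i+k},
and rho(k) = gamma(k) / gamma(0). Sigma^2 cancels.
  numerator   = (1)*(-0.296) = -0.296.
  denominator = (1)^2 + (-0.674)^2 + (0.445)^2 + (-0.296)^2 = 1.739917.
  rho(3) = -0.296 / 1.739917 = -0.1701.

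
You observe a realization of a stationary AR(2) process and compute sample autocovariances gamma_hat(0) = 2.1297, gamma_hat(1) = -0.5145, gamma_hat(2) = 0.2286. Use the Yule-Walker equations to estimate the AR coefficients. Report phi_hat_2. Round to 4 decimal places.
\hat\phi_{2} = 0.0520

The Yule-Walker equations for an AR(p) process read, in matrix form,
  Gamma_p phi = r_p,   with   (Gamma_p)_{ij} = gamma(|i - j|),
                       (r_p)_i = gamma(i),   i,j = 1..p.
Substitute the sample gammas (Toeplitz matrix and right-hand side of size 2):
  Gamma_p = [[2.1297, -0.5145], [-0.5145, 2.1297]]
  r_p     = [-0.5145, 0.2286]
Written out:
  2.1297 phi_1 - 0.5145 phi_2 = -0.5145
  -0.5145 phi_1 + 2.1297 phi_2 = 0.2286
Solve by Cramer's rule:
  det = gamma(0)^2 - gamma(1)^2 = (2.1297)^2 - (-0.5145)^2 = 4.53562209 - 0.26471025 = 4.27091184
  phi_hat_1 = [gamma(1) gamma(0) - gamma(1) gamma(2)] / det = [(-0.5145)(2.1297) - (-0.5145)(0.2286)] / 4.27091184 = -0.97811595 / 4.27091184 = -0.229
  phi_hat_2 = [gamma(0) gamma(2) - gamma(1)^2] / det = [(2.1297)(0.2286) - (-0.5145)^2] / 4.27091184 = 0.22213917 / 4.27091184 = 0.052
So phi_hat = [-0.2290, 0.0520].
Therefore phi_hat_2 = 0.0520.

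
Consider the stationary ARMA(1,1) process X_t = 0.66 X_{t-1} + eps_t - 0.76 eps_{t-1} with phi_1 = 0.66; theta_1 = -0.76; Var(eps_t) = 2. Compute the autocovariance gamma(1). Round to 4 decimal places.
\gamma(1) = -0.1766

Multiply the model equation by X_{t-k} and take expectations. With theta_0 = psi_0 = 1 and psi_j the MA(infinity) weights, this gives
  gamma(k) - sum_i phi_i gamma(k-i) = c_k,
  c_k = sigma^2 * sum_{j=k..q} theta_j psi_{j-k}   (c_k = 0 for k > q),
using gamma(-m) = gamma(m).
psi-weights needed (psi_j = theta_j + sum_i phi_i psi_{j-i}):
  psi_1 = theta_1 + phi_1 = -0.76 + (0.66) = -0.1
Right-hand sides:
  c_0 = sigma^2 (1 + theta_1 psi_1) = 2 * (1 + (-0.76)(-0.1)) = 2 * 1.076 = 2.152
  c_1 = sigma^2 theta_1 = 2 * (-0.76) = -1.52
  c_2 = 0
Equations for k = 0 and k = 1 (AR order 1):
  gamma(0) = phi_1 gamma(1) + c_0
  gamma(1) = phi_1 gamma(0) + c_1
Substituting the second into the first: gamma(0) (1 - phi_1^2) = c_0 + phi_1 c_1, so
  gamma(0) = (c_0 + phi_1 c_1) / (1 - phi_1^2) = (2.152 + (0.66)(-1.52)) / (1 - (0.66)^2) = 1.1488 / 0.5644 = 2.035436.
  gamma(1) = phi_1 gamma(0) + c_1 = (0.66)(2.035436) + (-1.52) = -0.176612.
Therefore gamma(1) = -0.1766 (to 4 decimal places).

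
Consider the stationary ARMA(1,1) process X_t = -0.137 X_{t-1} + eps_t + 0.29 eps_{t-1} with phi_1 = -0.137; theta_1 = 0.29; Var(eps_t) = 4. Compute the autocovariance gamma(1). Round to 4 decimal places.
\gamma(1) = 0.5989

Multiply the model equation by X_{t-k} and take expectations. With theta_0 = psi_0 = 1 and psi_j the MA(infinity) weights, this gives
  gamma(k) - sum_i phi_i gamma(k-i) = c_k,
  c_k = sigma^2 * sum_{j=k..q} theta_j psi_{j-k}   (c_k = 0 for k > q),
using gamma(-m) = gamma(m).
psi-weights needed (psi_j = theta_j + sum_i phi_i psi_{j-i}):
  psi_1 = theta_1 + phi_1 = 0.29 + (-0.137) = 0.153
Right-hand sides:
  c_0 = sigma^2 (1 + theta_1 psi_1) = 4 * (1 + (0.29)(0.153)) = 4 * 1.04437 = 4.17748
  c_1 = sigma^2 theta_1 = 4 * (0.29) = 1.16
  c_2 = 0
Equations for k = 0 and k = 1 (AR order 1):
  gamma(0) = phi_1 gamma(1) + c_0
  gamma(1) = phi_1 gamma(0) + c_1
Substituting the second into the first: gamma(0) (1 - phi_1^2) = c_0 + phi_1 c_1, so
  gamma(0) = (c_0 + phi_1 c_1) / (1 - phi_1^2) = (4.17748 + (-0.137)(1.16)) / (1 - (-0.137)^2) = 4.01856 / 0.981231 = 4.095427.
  gamma(1) = phi_1 gamma(0) + c_1 = (-0.137)(4.095427) + (1.16) = 0.598926.
Therefore gamma(1) = 0.5989 (to 4 decimal places).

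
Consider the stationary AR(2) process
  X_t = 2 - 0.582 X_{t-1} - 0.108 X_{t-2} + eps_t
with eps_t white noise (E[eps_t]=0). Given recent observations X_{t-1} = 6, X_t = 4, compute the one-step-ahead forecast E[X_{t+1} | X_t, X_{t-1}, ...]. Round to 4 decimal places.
E[X_{t+1} \mid \mathcal F_t] = -0.9760

For an AR(p) model X_t = c + sum_i phi_i X_{t-i} + eps_t, the
one-step-ahead conditional mean is
  E[X_{t+1} | X_t, ...] = c + sum_i phi_i X_{t+1-i}.
Substitute known values:
  E[X_{t+1} | ...] = 2 + (-0.582) * (4) + (-0.108) * (6)
                   = -0.9760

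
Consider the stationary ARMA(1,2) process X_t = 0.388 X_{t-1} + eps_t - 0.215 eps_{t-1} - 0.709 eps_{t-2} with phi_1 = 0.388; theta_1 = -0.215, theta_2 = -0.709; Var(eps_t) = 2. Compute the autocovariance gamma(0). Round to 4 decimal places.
\gamma(0) = 3.0299

Multiply the model equation by X_{t-k} and take expectations. With theta_0 = psi_0 = 1 and psi_j the MA(infinity) weights, this gives
  gamma(k) - sum_i phi_i gamma(k-i) = c_k,
  c_k = sigma^2 * sum_{j=k..q} theta_j psi_{j-k}   (c_k = 0 for k > q),
using gamma(-m) = gamma(m).
psi-weights needed (psi_j = theta_j + sum_i phi_i psi_{j-i}):
  psi_1 = theta_1 + phi_1 = -0.215 + (0.388) = 0.173
  psi_2 = theta_2 + phi_1 psi_1 = -0.709 + (0.388)(0.173) = -0.641876
Right-hand sides:
  c_0 = sigma^2 (1 + theta_1 psi_1 + theta_2 psi_2) = 2 * (1 + (-0.215)(0.173) + (-0.709)(-0.641876)) = 2 * 1.417895 = 2.83579
  c_1 = sigma^2 (theta_1 + theta_2 psi_1) = 2 * (-0.215 + (-0.709)(0.173)) = -0.675314
  c_2 = sigma^2 theta_2 = 2 * (-0.709) = -1.418
Equations for k = 0 and k = 1 (AR order 1):
  gamma(0) = phi_1 gamma(1) + c_0
  gamma(1) = phi_1 gamma(0) + c_1
Substituting the second into the first: gamma(0) (1 - phi_1^2) = c_0 + phi_1 c_1, so
  gamma(0) = (c_0 + phi_1 c_1) / (1 - phi_1^2) = (2.83579 + (0.388)(-0.675314)) / (1 - (0.388)^2) = 2.573768 / 0.849456 = 3.029902.
Therefore gamma(0) = 3.0299 (to 4 decimal places).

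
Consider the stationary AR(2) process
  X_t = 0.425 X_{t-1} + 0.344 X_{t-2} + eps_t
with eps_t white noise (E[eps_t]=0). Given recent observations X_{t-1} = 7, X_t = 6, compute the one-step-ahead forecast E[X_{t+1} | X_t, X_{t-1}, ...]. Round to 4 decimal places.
E[X_{t+1} \mid \mathcal F_t] = 4.9580

For an AR(p) model X_t = c + sum_i phi_i X_{t-i} + eps_t, the
one-step-ahead conditional mean is
  E[X_{t+1} | X_t, ...] = c + sum_i phi_i X_{t+1-i}.
Substitute known values:
  E[X_{t+1} | ...] = (0.425) * (6) + (0.344) * (7)
                   = 4.9580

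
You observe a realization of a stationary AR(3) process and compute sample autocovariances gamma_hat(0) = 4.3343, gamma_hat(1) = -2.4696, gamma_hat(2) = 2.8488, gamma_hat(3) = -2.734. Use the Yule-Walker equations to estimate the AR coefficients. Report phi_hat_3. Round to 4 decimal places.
\hat\phi_{3} = -0.3130

The Yule-Walker equations for an AR(p) process read, in matrix form,
  Gamma_p phi = r_p,   with   (Gamma_p)_{ij} = gamma(|i - j|),
                       (r_p)_i = gamma(i),   i,j = 1..p.
Substitute the sample gammas (Toeplitz matrix and right-hand side of size 3):
  Gamma_p = [[4.3343, -2.4696, 2.8488], [-2.4696, 4.3343, -2.4696], [2.8488, -2.4696, 4.3343]]
  r_p     = [-2.4696, 2.8488, -2.734]
Written out (R1..R3):
  (R1) 4.3343 phi_1 - 2.4696 phi_2 + 2.8488 phi_3 = -2.4696
  (R2) -2.4696 phi_1 + 4.3343 phi_2 - 2.4696 phi_3 = 2.8488
  (R3) 2.8488 phi_1 - 2.4696 phi_2 + 4.3343 phi_3 = -2.734
Gaussian elimination:
  R2 <- R2 - (-2.4696/4.3343) R1 = R2 - (-0.569781) R1:  2.92717 phi_2 - 0.846409 phi_3 = 1.44167
  R3 <- R3 - (2.8488/4.3343) R1 = R3 - (0.657269) R1:  -0.846409 phi_2 + 2.461873 phi_3 = -1.110809
  R3 <- R3 - (-0.846409/2.92717) R2 = R3 - (-0.289156) R2:  2.217128 phi_3 = -0.693941
Back-substitution:
  phi_hat_3 = -0.693941 / 2.217128 = -0.312991
  phi_hat_2 = (1.44167 - (-0.846409)(-0.312991)) / 2.92717 = 0.40201
  phi_hat_1 = (-2.4696 - (-2.4696)(0.40201) - (2.8488)(-0.312991)) / 4.3343 = -0.135004
So phi_hat = [-0.1350, 0.4020, -0.3130].
Therefore phi_hat_3 = -0.3130.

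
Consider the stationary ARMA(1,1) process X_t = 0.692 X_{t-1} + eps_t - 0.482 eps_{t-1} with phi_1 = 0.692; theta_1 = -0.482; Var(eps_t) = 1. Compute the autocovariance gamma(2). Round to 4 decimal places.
\gamma(2) = 0.1858

Multiply the model equation by X_{t-k} and take expectations. With theta_0 = psi_0 = 1 and psi_j the MA(infinity) weights, this gives
  gamma(k) - sum_i phi_i gamma(k-i) = c_k,
  c_k = sigma^2 * sum_{j=k..q} theta_j psi_{j-k}   (c_k = 0 for k > q),
using gamma(-m) = gamma(m).
psi-weights needed (psi_j = theta_j + sum_i phi_i psi_{j-i}):
  psi_1 = theta_1 + phi_1 = -0.482 + (0.692) = 0.21
Right-hand sides:
  c_0 = sigma^2 (1 + theta_1 psi_1) = 1 * (1 + (-0.482)(0.21)) = 1 * 0.89878 = 0.89878
  c_1 = sigma^2 theta_1 = 1 * (-0.482) = -0.482
  c_2 = 0
Equations for k = 0 and k = 1 (AR order 1):
  gamma(0) = phi_1 gamma(1) + c_0
  gamma(1) = phi_1 gamma(0) + c_1
Substituting the second into the first: gamma(0) (1 - phi_1^2) = c_0 + phi_1 c_1, so
  gamma(0) = (c_0 + phi_1 c_1) / (1 - phi_1^2) = (0.89878 + (0.692)(-0.482)) / (1 - (0.692)^2) = 0.565236 / 0.521136 = 1.084623.
  gamma(1) = phi_1 gamma(0) + c_1 = (0.692)(1.084623) + (-0.482) = 0.268559.
For k = 2 (> q): gamma(2) = phi_1 gamma(1) = (0.692)(0.268559) = 0.185843.
Therefore gamma(2) = 0.1858 (to 4 decimal places).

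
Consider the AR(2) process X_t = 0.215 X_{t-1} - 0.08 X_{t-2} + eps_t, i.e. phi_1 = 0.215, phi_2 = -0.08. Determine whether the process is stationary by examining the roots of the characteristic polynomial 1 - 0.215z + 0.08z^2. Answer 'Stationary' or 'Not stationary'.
\text{Stationary}

The AR(p) characteristic polynomial is P(z) = 1 - 0.215z + 0.08z^2.
Stationarity requires all roots to lie outside the unit circle, i.e. |z| > 1 for every root.
Set 1 + (-0.215) z + (0.08) z^2 = 0, i.e. a z^2 + b z + c = 0 with a = 0.08, b = -0.215, c = 1.
Discriminant D = b^2 - 4ac = (-0.215)^2 - 4*(0.08)*1 = 0.046225 - (0.32) = -0.273775.
D < 0, so the roots are the complex-conjugate pair z = (-b +/- i sqrt(-D)) / (2a) = 1.3438 +/- 3.2702i.
For a conjugate pair |z|^2 = z * conj(z) = (product of roots) = c/a = 1/(0.08) = 12.5, so |z| = sqrt(12.5) = 3.5355 for both roots.
Moduli of all roots: 3.5355, 3.5355.
All moduli strictly greater than 1? Yes.
Verdict: Stationary.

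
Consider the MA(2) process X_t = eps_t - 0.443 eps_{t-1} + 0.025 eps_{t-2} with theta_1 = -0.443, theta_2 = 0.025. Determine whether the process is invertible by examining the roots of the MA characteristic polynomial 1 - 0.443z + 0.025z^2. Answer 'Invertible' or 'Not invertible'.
\text{Invertible}

The MA(q) characteristic polynomial is P(z) = 1 - 0.443z + 0.025z^2.
Invertibility requires all roots to lie outside the unit circle, i.e. |z| > 1 for every root.
Set 1 + (-0.443) z + (0.025) z^2 = 0, i.e. a z^2 + b z + c = 0 with a = 0.025, b = -0.443, c = 1.
Discriminant D = b^2 - 4ac = (-0.443)^2 - 4*(0.025)*1 = 0.196249 - (0.1) = 0.096249.
D >= 0, so the roots are real: z = (-b +/- sqrt(D)) / (2a) = (0.443 +/- 0.31024) / (0.05).
  z_1 = (0.443 + 0.31024) / (0.05) = 15.0648,   |z_1| = 15.0648.
  z_2 = (0.443 - 0.31024) / (0.05) = 2.6552,   |z_2| = 2.6552.
Moduli of all roots: 15.0648, 2.6552.
All moduli strictly greater than 1? Yes.
Verdict: Invertible.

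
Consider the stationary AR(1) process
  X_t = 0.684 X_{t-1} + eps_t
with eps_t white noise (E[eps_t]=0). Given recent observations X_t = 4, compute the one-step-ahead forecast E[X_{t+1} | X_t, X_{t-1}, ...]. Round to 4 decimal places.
E[X_{t+1} \mid \mathcal F_t] = 2.7360

For an AR(p) model X_t = c + sum_i phi_i X_{t-i} + eps_t, the
one-step-ahead conditional mean is
  E[X_{t+1} | X_t, ...] = c + sum_i phi_i X_{t+1-i}.
Substitute known values:
  E[X_{t+1} | ...] = (0.684) * (4)
                   = 2.7360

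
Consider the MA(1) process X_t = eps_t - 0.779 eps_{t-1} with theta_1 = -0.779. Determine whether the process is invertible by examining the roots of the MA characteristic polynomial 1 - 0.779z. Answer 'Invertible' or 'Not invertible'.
\text{Invertible}

The MA(q) characteristic polynomial is P(z) = 1 - 0.779z.
Invertibility requires all roots to lie outside the unit circle, i.e. |z| > 1 for every root.
This is linear in z: 1 + (-0.779) z = 0  =>  z = -1/(-0.779) = 1.283697,  |z| = 1.283697.
Moduli of all roots: 1.2837.
All moduli strictly greater than 1? Yes.
Verdict: Invertible.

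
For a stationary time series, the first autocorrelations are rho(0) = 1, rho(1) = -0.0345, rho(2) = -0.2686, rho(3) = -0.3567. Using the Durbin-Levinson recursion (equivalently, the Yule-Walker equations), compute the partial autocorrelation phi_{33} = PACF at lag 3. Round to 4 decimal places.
\phi_{33} = -0.4080

The PACF at lag k is phi_{kk}, the last component of the solution
to the Yule-Walker system G_k phi = r_k where
  (G_k)_{ij} = rho(|i - j|), (r_k)_i = rho(i), i,j = 1..k.
Equivalently, Durbin-Levinson gives phi_{kk} iteratively:
  phi_{11} = rho(1)
  phi_{kk} = [rho(k) - sum_{j=1..k-1} phi_{k-1,j} rho(k-j)]
            / [1 - sum_{j=1..k-1} phi_{k-1,j} rho(j)],
  phi_{k,j} = phi_{k-1,j} - phi_{kk} phi_{k-1,k-j},  j = 1..k-1.
Step k = 1:
  phi_11 = rho(1) = -0.0345.
Step k = 2:
  phi_22 = [rho(2) - phi_11 rho(1)] / [1 - phi_11 rho(1)] = [-0.2686 - (-0.0345)(-0.0345)] / [1 - (-0.0345)(-0.0345)]
         = -0.26979025 / 0.99880975 = -0.270112.
  Update: phi_21 = phi_11 - phi_22 phi_11 = -0.0345 - (-0.270112)(-0.0345) = -0.043819.
Step k = 3:
  phi_33 = [rho(3) - phi_21 rho(2) - phi_22 rho(1)] / [1 - phi_21 rho(1) - phi_22 rho(2)]
    numerator   = -0.3567 - (-0.043819)(-0.2686) - (-0.270112)(-0.0345) = -0.3777886
    denominator = 1 - (-0.043819)(-0.0345) - (-0.270112)(-0.2686) = 0.92593623
  phi_33 = -0.3777886 / 0.92593623 = -0.408.
Therefore phi_{33} = -0.4080.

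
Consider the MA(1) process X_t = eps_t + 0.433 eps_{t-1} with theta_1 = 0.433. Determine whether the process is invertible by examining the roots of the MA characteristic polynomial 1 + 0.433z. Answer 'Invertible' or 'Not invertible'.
\text{Invertible}

The MA(q) characteristic polynomial is P(z) = 1 + 0.433z.
Invertibility requires all roots to lie outside the unit circle, i.e. |z| > 1 for every root.
This is linear in z: 1 + (0.433) z = 0  =>  z = -1/(0.433) = -2.309469,  |z| = 2.309469.
Moduli of all roots: 2.3095.
All moduli strictly greater than 1? Yes.
Verdict: Invertible.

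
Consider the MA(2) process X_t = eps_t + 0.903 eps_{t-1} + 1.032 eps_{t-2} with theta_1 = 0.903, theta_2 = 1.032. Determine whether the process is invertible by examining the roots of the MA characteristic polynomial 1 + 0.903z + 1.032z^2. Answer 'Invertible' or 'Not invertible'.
\text{Not invertible}

The MA(q) characteristic polynomial is P(z) = 1 + 0.903z + 1.032z^2.
Invertibility requires all roots to lie outside the unit circle, i.e. |z| > 1 for every root.
Set 1 + (0.903) z + (1.032) z^2 = 0, i.e. a z^2 + b z + c = 0 with a = 1.032, b = 0.903, c = 1.
Discriminant D = b^2 - 4ac = (0.903)^2 - 4*(1.032)*1 = 0.815409 - (4.128) = -3.312591.
D < 0, so the roots are the complex-conjugate pair z = (-b +/- i sqrt(-D)) / (2a) = -0.4375 +/- 0.8818i.
For a conjugate pair |z|^2 = z * conj(z) = (product of roots) = c/a = 1/(1.032) = 0.968992, so |z| = sqrt(0.968992) = 0.9844 for both roots.
Moduli of all roots: 0.9844, 0.9844.
All moduli strictly greater than 1? No.
Verdict: Not invertible.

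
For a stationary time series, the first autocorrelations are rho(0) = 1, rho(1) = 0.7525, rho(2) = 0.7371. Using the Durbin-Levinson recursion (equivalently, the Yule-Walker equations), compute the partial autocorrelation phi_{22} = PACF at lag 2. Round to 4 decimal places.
\phi_{22} = 0.3939

The PACF at lag k is phi_{kk}, the last component of the solution
to the Yule-Walker system G_k phi = r_k where
  (G_k)_{ij} = rho(|i - j|), (r_k)_i = rho(i), i,j = 1..k.
Equivalently, Durbin-Levinson gives phi_{kk} iteratively:
  phi_{11} = rho(1)
  phi_{kk} = [rho(k) - sum_{j=1..k-1} phi_{k-1,j} rho(k-j)]
            / [1 - sum_{j=1..k-1} phi_{k-1,j} rho(j)],
  phi_{k,j} = phi_{k-1,j} - phi_{kk} phi_{k-1,k-j},  j = 1..k-1.
Step k = 1:
  phi_11 = rho(1) = 0.7525.
Step k = 2:
  phi_22 = [rho(2) - phi_11 rho(1)] / [1 - phi_11 rho(1)] = [0.7371 - (0.7525)(0.7525)] / [1 - (0.7525)(0.7525)]
         = 0.17084375 / 0.43374375 = 0.3939.
Therefore phi_{22} = 0.3939.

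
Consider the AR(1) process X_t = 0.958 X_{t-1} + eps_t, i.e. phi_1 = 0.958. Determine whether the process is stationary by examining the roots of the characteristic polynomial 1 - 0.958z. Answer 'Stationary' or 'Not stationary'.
\text{Stationary}

The AR(p) characteristic polynomial is P(z) = 1 - 0.958z.
Stationarity requires all roots to lie outside the unit circle, i.e. |z| > 1 for every root.
This is linear in z: 1 + (-0.958) z = 0  =>  z = -1/(-0.958) = 1.043841,  |z| = 1.043841.
Moduli of all roots: 1.0438.
All moduli strictly greater than 1? Yes.
Verdict: Stationary.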